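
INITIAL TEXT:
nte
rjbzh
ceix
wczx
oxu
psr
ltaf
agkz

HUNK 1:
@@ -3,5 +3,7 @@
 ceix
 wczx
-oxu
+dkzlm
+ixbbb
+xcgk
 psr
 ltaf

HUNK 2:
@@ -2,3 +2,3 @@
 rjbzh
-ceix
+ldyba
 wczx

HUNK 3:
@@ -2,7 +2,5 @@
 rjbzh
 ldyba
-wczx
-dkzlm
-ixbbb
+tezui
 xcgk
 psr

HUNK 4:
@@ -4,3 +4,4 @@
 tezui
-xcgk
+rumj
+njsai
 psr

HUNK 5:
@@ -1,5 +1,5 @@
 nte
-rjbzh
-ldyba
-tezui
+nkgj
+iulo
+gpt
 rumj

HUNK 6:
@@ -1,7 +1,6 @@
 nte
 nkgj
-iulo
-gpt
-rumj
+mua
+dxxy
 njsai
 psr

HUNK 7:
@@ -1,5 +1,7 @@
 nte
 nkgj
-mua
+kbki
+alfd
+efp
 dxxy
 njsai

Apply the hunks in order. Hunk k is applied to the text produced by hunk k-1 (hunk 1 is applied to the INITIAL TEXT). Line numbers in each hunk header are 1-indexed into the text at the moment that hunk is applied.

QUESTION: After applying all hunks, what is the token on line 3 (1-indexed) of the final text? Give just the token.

Answer: kbki

Derivation:
Hunk 1: at line 3 remove [oxu] add [dkzlm,ixbbb,xcgk] -> 10 lines: nte rjbzh ceix wczx dkzlm ixbbb xcgk psr ltaf agkz
Hunk 2: at line 2 remove [ceix] add [ldyba] -> 10 lines: nte rjbzh ldyba wczx dkzlm ixbbb xcgk psr ltaf agkz
Hunk 3: at line 2 remove [wczx,dkzlm,ixbbb] add [tezui] -> 8 lines: nte rjbzh ldyba tezui xcgk psr ltaf agkz
Hunk 4: at line 4 remove [xcgk] add [rumj,njsai] -> 9 lines: nte rjbzh ldyba tezui rumj njsai psr ltaf agkz
Hunk 5: at line 1 remove [rjbzh,ldyba,tezui] add [nkgj,iulo,gpt] -> 9 lines: nte nkgj iulo gpt rumj njsai psr ltaf agkz
Hunk 6: at line 1 remove [iulo,gpt,rumj] add [mua,dxxy] -> 8 lines: nte nkgj mua dxxy njsai psr ltaf agkz
Hunk 7: at line 1 remove [mua] add [kbki,alfd,efp] -> 10 lines: nte nkgj kbki alfd efp dxxy njsai psr ltaf agkz
Final line 3: kbki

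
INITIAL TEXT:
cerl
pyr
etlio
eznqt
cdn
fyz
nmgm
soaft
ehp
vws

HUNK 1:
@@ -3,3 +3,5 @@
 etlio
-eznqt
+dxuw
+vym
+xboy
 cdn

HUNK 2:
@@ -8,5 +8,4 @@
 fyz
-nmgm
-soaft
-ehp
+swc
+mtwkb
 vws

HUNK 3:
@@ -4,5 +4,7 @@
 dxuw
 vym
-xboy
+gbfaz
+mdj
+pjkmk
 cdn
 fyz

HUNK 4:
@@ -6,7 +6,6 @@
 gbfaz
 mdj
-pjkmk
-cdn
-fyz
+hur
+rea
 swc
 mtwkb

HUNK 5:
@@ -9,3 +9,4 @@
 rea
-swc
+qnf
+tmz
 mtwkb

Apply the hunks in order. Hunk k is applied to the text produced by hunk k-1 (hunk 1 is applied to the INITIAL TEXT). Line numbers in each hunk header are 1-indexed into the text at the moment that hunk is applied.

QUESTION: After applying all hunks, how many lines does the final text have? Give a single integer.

Hunk 1: at line 3 remove [eznqt] add [dxuw,vym,xboy] -> 12 lines: cerl pyr etlio dxuw vym xboy cdn fyz nmgm soaft ehp vws
Hunk 2: at line 8 remove [nmgm,soaft,ehp] add [swc,mtwkb] -> 11 lines: cerl pyr etlio dxuw vym xboy cdn fyz swc mtwkb vws
Hunk 3: at line 4 remove [xboy] add [gbfaz,mdj,pjkmk] -> 13 lines: cerl pyr etlio dxuw vym gbfaz mdj pjkmk cdn fyz swc mtwkb vws
Hunk 4: at line 6 remove [pjkmk,cdn,fyz] add [hur,rea] -> 12 lines: cerl pyr etlio dxuw vym gbfaz mdj hur rea swc mtwkb vws
Hunk 5: at line 9 remove [swc] add [qnf,tmz] -> 13 lines: cerl pyr etlio dxuw vym gbfaz mdj hur rea qnf tmz mtwkb vws
Final line count: 13

Answer: 13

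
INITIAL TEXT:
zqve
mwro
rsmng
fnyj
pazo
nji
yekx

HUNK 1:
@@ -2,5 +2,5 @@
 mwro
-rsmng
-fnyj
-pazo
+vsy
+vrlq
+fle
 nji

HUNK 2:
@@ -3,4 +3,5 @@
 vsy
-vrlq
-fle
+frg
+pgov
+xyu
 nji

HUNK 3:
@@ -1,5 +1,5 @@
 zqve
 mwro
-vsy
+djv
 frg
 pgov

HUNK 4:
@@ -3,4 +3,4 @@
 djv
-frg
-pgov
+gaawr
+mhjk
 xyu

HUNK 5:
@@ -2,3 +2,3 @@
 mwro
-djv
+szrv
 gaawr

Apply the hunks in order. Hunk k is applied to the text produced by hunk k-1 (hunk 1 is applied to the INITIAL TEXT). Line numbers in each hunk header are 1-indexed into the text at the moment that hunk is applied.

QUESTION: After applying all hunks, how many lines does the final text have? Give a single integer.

Answer: 8

Derivation:
Hunk 1: at line 2 remove [rsmng,fnyj,pazo] add [vsy,vrlq,fle] -> 7 lines: zqve mwro vsy vrlq fle nji yekx
Hunk 2: at line 3 remove [vrlq,fle] add [frg,pgov,xyu] -> 8 lines: zqve mwro vsy frg pgov xyu nji yekx
Hunk 3: at line 1 remove [vsy] add [djv] -> 8 lines: zqve mwro djv frg pgov xyu nji yekx
Hunk 4: at line 3 remove [frg,pgov] add [gaawr,mhjk] -> 8 lines: zqve mwro djv gaawr mhjk xyu nji yekx
Hunk 5: at line 2 remove [djv] add [szrv] -> 8 lines: zqve mwro szrv gaawr mhjk xyu nji yekx
Final line count: 8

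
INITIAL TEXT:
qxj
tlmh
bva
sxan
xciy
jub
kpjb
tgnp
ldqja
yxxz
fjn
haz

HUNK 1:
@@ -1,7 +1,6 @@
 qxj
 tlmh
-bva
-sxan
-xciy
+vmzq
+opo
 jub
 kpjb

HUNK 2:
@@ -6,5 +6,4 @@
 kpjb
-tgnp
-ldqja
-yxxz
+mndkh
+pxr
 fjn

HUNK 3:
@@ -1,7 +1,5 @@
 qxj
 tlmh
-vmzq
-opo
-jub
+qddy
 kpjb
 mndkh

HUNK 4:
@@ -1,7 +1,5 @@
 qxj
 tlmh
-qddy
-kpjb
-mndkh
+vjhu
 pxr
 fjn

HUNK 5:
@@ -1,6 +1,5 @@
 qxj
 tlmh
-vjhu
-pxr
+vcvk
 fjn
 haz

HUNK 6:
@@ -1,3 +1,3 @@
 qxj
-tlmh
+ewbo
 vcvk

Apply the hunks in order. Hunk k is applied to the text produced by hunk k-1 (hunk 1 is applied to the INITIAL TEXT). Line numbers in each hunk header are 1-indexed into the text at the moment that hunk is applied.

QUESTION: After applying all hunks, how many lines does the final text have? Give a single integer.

Answer: 5

Derivation:
Hunk 1: at line 1 remove [bva,sxan,xciy] add [vmzq,opo] -> 11 lines: qxj tlmh vmzq opo jub kpjb tgnp ldqja yxxz fjn haz
Hunk 2: at line 6 remove [tgnp,ldqja,yxxz] add [mndkh,pxr] -> 10 lines: qxj tlmh vmzq opo jub kpjb mndkh pxr fjn haz
Hunk 3: at line 1 remove [vmzq,opo,jub] add [qddy] -> 8 lines: qxj tlmh qddy kpjb mndkh pxr fjn haz
Hunk 4: at line 1 remove [qddy,kpjb,mndkh] add [vjhu] -> 6 lines: qxj tlmh vjhu pxr fjn haz
Hunk 5: at line 1 remove [vjhu,pxr] add [vcvk] -> 5 lines: qxj tlmh vcvk fjn haz
Hunk 6: at line 1 remove [tlmh] add [ewbo] -> 5 lines: qxj ewbo vcvk fjn haz
Final line count: 5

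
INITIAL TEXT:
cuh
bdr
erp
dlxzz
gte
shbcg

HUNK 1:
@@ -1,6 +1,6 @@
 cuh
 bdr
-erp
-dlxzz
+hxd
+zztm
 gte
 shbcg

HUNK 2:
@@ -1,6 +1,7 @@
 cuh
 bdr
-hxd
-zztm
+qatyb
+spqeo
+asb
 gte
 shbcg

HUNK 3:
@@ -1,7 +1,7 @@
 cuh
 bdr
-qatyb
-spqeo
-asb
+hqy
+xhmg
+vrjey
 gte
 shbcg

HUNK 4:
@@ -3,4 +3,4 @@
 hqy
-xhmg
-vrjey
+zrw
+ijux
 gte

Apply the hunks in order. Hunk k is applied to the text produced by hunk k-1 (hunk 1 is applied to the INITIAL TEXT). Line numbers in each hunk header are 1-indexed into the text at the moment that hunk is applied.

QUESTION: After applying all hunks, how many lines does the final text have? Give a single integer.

Hunk 1: at line 1 remove [erp,dlxzz] add [hxd,zztm] -> 6 lines: cuh bdr hxd zztm gte shbcg
Hunk 2: at line 1 remove [hxd,zztm] add [qatyb,spqeo,asb] -> 7 lines: cuh bdr qatyb spqeo asb gte shbcg
Hunk 3: at line 1 remove [qatyb,spqeo,asb] add [hqy,xhmg,vrjey] -> 7 lines: cuh bdr hqy xhmg vrjey gte shbcg
Hunk 4: at line 3 remove [xhmg,vrjey] add [zrw,ijux] -> 7 lines: cuh bdr hqy zrw ijux gte shbcg
Final line count: 7

Answer: 7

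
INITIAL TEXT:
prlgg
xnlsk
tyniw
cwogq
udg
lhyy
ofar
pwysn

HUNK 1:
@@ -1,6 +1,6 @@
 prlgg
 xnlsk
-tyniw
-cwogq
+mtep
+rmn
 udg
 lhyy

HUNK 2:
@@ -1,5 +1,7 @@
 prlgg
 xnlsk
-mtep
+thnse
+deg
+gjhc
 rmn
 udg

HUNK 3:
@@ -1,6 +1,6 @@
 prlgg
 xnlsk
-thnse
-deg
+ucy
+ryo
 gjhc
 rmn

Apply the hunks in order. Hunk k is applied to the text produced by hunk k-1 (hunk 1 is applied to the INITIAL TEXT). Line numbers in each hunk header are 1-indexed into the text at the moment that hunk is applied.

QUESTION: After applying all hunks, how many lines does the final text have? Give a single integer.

Hunk 1: at line 1 remove [tyniw,cwogq] add [mtep,rmn] -> 8 lines: prlgg xnlsk mtep rmn udg lhyy ofar pwysn
Hunk 2: at line 1 remove [mtep] add [thnse,deg,gjhc] -> 10 lines: prlgg xnlsk thnse deg gjhc rmn udg lhyy ofar pwysn
Hunk 3: at line 1 remove [thnse,deg] add [ucy,ryo] -> 10 lines: prlgg xnlsk ucy ryo gjhc rmn udg lhyy ofar pwysn
Final line count: 10

Answer: 10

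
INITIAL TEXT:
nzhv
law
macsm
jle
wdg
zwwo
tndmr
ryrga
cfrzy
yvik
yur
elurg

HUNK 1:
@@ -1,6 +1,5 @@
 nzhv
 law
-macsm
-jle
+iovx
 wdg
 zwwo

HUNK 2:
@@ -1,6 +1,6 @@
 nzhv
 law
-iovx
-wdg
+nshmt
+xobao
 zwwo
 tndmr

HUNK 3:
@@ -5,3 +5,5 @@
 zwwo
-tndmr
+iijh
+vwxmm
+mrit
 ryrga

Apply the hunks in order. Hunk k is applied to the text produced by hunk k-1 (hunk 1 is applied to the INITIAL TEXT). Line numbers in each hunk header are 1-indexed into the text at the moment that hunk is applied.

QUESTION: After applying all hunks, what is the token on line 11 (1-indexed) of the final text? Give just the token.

Hunk 1: at line 1 remove [macsm,jle] add [iovx] -> 11 lines: nzhv law iovx wdg zwwo tndmr ryrga cfrzy yvik yur elurg
Hunk 2: at line 1 remove [iovx,wdg] add [nshmt,xobao] -> 11 lines: nzhv law nshmt xobao zwwo tndmr ryrga cfrzy yvik yur elurg
Hunk 3: at line 5 remove [tndmr] add [iijh,vwxmm,mrit] -> 13 lines: nzhv law nshmt xobao zwwo iijh vwxmm mrit ryrga cfrzy yvik yur elurg
Final line 11: yvik

Answer: yvik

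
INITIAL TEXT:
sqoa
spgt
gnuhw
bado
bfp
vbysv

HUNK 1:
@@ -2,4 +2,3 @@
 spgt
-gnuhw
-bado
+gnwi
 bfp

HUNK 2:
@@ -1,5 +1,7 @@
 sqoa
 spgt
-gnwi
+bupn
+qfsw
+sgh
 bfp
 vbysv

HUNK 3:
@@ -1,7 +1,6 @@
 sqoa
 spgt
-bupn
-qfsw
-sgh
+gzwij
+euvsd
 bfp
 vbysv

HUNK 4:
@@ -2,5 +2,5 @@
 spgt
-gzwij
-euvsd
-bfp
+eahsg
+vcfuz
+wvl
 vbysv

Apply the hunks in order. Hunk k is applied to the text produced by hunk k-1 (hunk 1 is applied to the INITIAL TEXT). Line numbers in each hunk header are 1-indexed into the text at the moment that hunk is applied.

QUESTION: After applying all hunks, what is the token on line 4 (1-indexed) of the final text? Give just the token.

Hunk 1: at line 2 remove [gnuhw,bado] add [gnwi] -> 5 lines: sqoa spgt gnwi bfp vbysv
Hunk 2: at line 1 remove [gnwi] add [bupn,qfsw,sgh] -> 7 lines: sqoa spgt bupn qfsw sgh bfp vbysv
Hunk 3: at line 1 remove [bupn,qfsw,sgh] add [gzwij,euvsd] -> 6 lines: sqoa spgt gzwij euvsd bfp vbysv
Hunk 4: at line 2 remove [gzwij,euvsd,bfp] add [eahsg,vcfuz,wvl] -> 6 lines: sqoa spgt eahsg vcfuz wvl vbysv
Final line 4: vcfuz

Answer: vcfuz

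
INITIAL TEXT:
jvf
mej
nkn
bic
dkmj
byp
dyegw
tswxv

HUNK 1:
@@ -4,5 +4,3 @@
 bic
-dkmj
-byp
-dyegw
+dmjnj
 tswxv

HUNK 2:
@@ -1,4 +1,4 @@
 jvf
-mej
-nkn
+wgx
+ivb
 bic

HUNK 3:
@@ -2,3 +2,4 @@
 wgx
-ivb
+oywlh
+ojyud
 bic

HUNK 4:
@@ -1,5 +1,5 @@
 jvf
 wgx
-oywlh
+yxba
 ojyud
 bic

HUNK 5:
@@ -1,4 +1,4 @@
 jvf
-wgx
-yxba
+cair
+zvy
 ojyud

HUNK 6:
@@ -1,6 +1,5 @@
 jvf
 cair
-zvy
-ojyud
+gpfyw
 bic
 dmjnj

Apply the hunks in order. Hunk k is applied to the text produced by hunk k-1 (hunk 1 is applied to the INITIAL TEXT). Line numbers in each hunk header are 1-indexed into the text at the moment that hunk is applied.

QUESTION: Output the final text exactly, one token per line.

Hunk 1: at line 4 remove [dkmj,byp,dyegw] add [dmjnj] -> 6 lines: jvf mej nkn bic dmjnj tswxv
Hunk 2: at line 1 remove [mej,nkn] add [wgx,ivb] -> 6 lines: jvf wgx ivb bic dmjnj tswxv
Hunk 3: at line 2 remove [ivb] add [oywlh,ojyud] -> 7 lines: jvf wgx oywlh ojyud bic dmjnj tswxv
Hunk 4: at line 1 remove [oywlh] add [yxba] -> 7 lines: jvf wgx yxba ojyud bic dmjnj tswxv
Hunk 5: at line 1 remove [wgx,yxba] add [cair,zvy] -> 7 lines: jvf cair zvy ojyud bic dmjnj tswxv
Hunk 6: at line 1 remove [zvy,ojyud] add [gpfyw] -> 6 lines: jvf cair gpfyw bic dmjnj tswxv

Answer: jvf
cair
gpfyw
bic
dmjnj
tswxv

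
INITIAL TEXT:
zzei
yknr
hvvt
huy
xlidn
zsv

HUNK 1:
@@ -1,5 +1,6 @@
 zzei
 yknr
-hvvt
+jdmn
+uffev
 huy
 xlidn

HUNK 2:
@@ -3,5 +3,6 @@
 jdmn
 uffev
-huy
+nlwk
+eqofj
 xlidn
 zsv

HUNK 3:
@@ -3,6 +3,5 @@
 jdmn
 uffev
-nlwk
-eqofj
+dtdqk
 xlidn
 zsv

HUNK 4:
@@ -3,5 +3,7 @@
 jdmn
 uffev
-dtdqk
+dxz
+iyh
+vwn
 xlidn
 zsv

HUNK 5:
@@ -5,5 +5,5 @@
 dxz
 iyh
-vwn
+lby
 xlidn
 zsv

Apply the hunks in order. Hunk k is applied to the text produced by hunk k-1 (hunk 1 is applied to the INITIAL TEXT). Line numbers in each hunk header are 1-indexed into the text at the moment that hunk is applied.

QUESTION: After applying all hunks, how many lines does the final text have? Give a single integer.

Hunk 1: at line 1 remove [hvvt] add [jdmn,uffev] -> 7 lines: zzei yknr jdmn uffev huy xlidn zsv
Hunk 2: at line 3 remove [huy] add [nlwk,eqofj] -> 8 lines: zzei yknr jdmn uffev nlwk eqofj xlidn zsv
Hunk 3: at line 3 remove [nlwk,eqofj] add [dtdqk] -> 7 lines: zzei yknr jdmn uffev dtdqk xlidn zsv
Hunk 4: at line 3 remove [dtdqk] add [dxz,iyh,vwn] -> 9 lines: zzei yknr jdmn uffev dxz iyh vwn xlidn zsv
Hunk 5: at line 5 remove [vwn] add [lby] -> 9 lines: zzei yknr jdmn uffev dxz iyh lby xlidn zsv
Final line count: 9

Answer: 9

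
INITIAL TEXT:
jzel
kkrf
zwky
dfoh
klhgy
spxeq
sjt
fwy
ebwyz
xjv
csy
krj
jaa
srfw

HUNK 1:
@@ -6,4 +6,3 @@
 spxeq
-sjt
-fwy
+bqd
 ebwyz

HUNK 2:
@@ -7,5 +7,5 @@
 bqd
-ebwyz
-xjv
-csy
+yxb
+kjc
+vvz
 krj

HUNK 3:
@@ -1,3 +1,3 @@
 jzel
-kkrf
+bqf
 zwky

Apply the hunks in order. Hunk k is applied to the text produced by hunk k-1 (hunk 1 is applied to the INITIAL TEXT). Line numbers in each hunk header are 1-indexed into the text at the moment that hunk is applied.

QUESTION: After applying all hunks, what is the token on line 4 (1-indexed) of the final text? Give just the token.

Hunk 1: at line 6 remove [sjt,fwy] add [bqd] -> 13 lines: jzel kkrf zwky dfoh klhgy spxeq bqd ebwyz xjv csy krj jaa srfw
Hunk 2: at line 7 remove [ebwyz,xjv,csy] add [yxb,kjc,vvz] -> 13 lines: jzel kkrf zwky dfoh klhgy spxeq bqd yxb kjc vvz krj jaa srfw
Hunk 3: at line 1 remove [kkrf] add [bqf] -> 13 lines: jzel bqf zwky dfoh klhgy spxeq bqd yxb kjc vvz krj jaa srfw
Final line 4: dfoh

Answer: dfoh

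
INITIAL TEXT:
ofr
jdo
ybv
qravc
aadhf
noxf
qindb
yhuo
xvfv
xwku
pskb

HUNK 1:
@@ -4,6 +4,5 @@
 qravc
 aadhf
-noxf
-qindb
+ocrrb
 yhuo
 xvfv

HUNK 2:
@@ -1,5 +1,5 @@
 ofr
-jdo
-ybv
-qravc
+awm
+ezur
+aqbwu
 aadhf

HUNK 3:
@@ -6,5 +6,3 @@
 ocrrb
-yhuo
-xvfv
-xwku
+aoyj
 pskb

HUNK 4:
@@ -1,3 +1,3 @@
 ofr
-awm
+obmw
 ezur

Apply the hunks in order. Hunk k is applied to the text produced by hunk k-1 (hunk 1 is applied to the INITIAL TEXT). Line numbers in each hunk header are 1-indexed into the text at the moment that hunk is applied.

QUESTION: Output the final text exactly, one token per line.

Answer: ofr
obmw
ezur
aqbwu
aadhf
ocrrb
aoyj
pskb

Derivation:
Hunk 1: at line 4 remove [noxf,qindb] add [ocrrb] -> 10 lines: ofr jdo ybv qravc aadhf ocrrb yhuo xvfv xwku pskb
Hunk 2: at line 1 remove [jdo,ybv,qravc] add [awm,ezur,aqbwu] -> 10 lines: ofr awm ezur aqbwu aadhf ocrrb yhuo xvfv xwku pskb
Hunk 3: at line 6 remove [yhuo,xvfv,xwku] add [aoyj] -> 8 lines: ofr awm ezur aqbwu aadhf ocrrb aoyj pskb
Hunk 4: at line 1 remove [awm] add [obmw] -> 8 lines: ofr obmw ezur aqbwu aadhf ocrrb aoyj pskb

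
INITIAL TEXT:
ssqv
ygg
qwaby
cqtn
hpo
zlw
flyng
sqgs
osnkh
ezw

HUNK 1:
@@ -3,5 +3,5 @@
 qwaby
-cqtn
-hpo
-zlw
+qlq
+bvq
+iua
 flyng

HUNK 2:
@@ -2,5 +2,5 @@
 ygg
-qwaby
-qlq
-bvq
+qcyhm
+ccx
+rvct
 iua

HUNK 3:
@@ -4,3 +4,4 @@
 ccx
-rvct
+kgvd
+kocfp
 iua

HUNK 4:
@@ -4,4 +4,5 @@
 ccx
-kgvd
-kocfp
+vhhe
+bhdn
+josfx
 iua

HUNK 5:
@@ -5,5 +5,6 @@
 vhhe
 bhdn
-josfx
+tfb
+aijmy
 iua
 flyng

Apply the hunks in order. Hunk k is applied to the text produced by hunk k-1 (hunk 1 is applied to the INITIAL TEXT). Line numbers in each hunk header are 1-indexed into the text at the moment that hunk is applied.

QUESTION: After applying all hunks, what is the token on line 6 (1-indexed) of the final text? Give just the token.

Hunk 1: at line 3 remove [cqtn,hpo,zlw] add [qlq,bvq,iua] -> 10 lines: ssqv ygg qwaby qlq bvq iua flyng sqgs osnkh ezw
Hunk 2: at line 2 remove [qwaby,qlq,bvq] add [qcyhm,ccx,rvct] -> 10 lines: ssqv ygg qcyhm ccx rvct iua flyng sqgs osnkh ezw
Hunk 3: at line 4 remove [rvct] add [kgvd,kocfp] -> 11 lines: ssqv ygg qcyhm ccx kgvd kocfp iua flyng sqgs osnkh ezw
Hunk 4: at line 4 remove [kgvd,kocfp] add [vhhe,bhdn,josfx] -> 12 lines: ssqv ygg qcyhm ccx vhhe bhdn josfx iua flyng sqgs osnkh ezw
Hunk 5: at line 5 remove [josfx] add [tfb,aijmy] -> 13 lines: ssqv ygg qcyhm ccx vhhe bhdn tfb aijmy iua flyng sqgs osnkh ezw
Final line 6: bhdn

Answer: bhdn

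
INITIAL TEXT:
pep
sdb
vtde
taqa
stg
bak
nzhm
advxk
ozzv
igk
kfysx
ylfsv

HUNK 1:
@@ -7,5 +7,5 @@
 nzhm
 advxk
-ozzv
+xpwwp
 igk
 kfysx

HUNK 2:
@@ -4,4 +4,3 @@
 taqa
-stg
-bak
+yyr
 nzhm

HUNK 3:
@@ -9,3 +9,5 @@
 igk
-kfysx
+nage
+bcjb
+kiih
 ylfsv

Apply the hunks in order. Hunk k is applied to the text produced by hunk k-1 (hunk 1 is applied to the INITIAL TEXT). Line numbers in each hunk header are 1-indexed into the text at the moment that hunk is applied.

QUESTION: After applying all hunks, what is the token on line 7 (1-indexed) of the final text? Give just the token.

Hunk 1: at line 7 remove [ozzv] add [xpwwp] -> 12 lines: pep sdb vtde taqa stg bak nzhm advxk xpwwp igk kfysx ylfsv
Hunk 2: at line 4 remove [stg,bak] add [yyr] -> 11 lines: pep sdb vtde taqa yyr nzhm advxk xpwwp igk kfysx ylfsv
Hunk 3: at line 9 remove [kfysx] add [nage,bcjb,kiih] -> 13 lines: pep sdb vtde taqa yyr nzhm advxk xpwwp igk nage bcjb kiih ylfsv
Final line 7: advxk

Answer: advxk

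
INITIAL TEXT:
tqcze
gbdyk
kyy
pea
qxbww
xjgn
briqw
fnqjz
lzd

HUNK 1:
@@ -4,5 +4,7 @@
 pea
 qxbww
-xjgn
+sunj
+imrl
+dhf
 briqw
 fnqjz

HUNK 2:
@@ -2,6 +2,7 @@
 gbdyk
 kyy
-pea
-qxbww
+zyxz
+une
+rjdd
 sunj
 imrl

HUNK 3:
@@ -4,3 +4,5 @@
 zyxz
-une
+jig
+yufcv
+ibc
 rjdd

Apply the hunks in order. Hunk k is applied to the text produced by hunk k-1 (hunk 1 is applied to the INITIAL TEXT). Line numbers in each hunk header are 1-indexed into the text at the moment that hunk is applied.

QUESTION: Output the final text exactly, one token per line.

Answer: tqcze
gbdyk
kyy
zyxz
jig
yufcv
ibc
rjdd
sunj
imrl
dhf
briqw
fnqjz
lzd

Derivation:
Hunk 1: at line 4 remove [xjgn] add [sunj,imrl,dhf] -> 11 lines: tqcze gbdyk kyy pea qxbww sunj imrl dhf briqw fnqjz lzd
Hunk 2: at line 2 remove [pea,qxbww] add [zyxz,une,rjdd] -> 12 lines: tqcze gbdyk kyy zyxz une rjdd sunj imrl dhf briqw fnqjz lzd
Hunk 3: at line 4 remove [une] add [jig,yufcv,ibc] -> 14 lines: tqcze gbdyk kyy zyxz jig yufcv ibc rjdd sunj imrl dhf briqw fnqjz lzd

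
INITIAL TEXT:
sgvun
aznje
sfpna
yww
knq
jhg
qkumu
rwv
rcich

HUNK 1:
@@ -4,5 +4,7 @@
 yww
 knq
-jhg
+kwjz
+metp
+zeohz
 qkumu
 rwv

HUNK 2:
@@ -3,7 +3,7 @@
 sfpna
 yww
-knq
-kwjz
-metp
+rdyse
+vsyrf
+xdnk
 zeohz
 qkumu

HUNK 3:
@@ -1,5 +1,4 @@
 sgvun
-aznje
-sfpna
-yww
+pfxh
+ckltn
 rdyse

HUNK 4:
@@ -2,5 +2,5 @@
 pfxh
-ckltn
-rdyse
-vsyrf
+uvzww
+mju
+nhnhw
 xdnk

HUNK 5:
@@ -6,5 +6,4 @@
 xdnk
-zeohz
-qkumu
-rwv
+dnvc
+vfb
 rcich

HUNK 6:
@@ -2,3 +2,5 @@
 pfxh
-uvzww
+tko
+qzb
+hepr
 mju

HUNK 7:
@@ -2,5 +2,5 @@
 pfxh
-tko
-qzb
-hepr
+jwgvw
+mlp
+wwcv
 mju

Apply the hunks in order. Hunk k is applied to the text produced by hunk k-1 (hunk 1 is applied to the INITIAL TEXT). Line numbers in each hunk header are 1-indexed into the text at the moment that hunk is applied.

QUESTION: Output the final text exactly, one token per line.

Hunk 1: at line 4 remove [jhg] add [kwjz,metp,zeohz] -> 11 lines: sgvun aznje sfpna yww knq kwjz metp zeohz qkumu rwv rcich
Hunk 2: at line 3 remove [knq,kwjz,metp] add [rdyse,vsyrf,xdnk] -> 11 lines: sgvun aznje sfpna yww rdyse vsyrf xdnk zeohz qkumu rwv rcich
Hunk 3: at line 1 remove [aznje,sfpna,yww] add [pfxh,ckltn] -> 10 lines: sgvun pfxh ckltn rdyse vsyrf xdnk zeohz qkumu rwv rcich
Hunk 4: at line 2 remove [ckltn,rdyse,vsyrf] add [uvzww,mju,nhnhw] -> 10 lines: sgvun pfxh uvzww mju nhnhw xdnk zeohz qkumu rwv rcich
Hunk 5: at line 6 remove [zeohz,qkumu,rwv] add [dnvc,vfb] -> 9 lines: sgvun pfxh uvzww mju nhnhw xdnk dnvc vfb rcich
Hunk 6: at line 2 remove [uvzww] add [tko,qzb,hepr] -> 11 lines: sgvun pfxh tko qzb hepr mju nhnhw xdnk dnvc vfb rcich
Hunk 7: at line 2 remove [tko,qzb,hepr] add [jwgvw,mlp,wwcv] -> 11 lines: sgvun pfxh jwgvw mlp wwcv mju nhnhw xdnk dnvc vfb rcich

Answer: sgvun
pfxh
jwgvw
mlp
wwcv
mju
nhnhw
xdnk
dnvc
vfb
rcich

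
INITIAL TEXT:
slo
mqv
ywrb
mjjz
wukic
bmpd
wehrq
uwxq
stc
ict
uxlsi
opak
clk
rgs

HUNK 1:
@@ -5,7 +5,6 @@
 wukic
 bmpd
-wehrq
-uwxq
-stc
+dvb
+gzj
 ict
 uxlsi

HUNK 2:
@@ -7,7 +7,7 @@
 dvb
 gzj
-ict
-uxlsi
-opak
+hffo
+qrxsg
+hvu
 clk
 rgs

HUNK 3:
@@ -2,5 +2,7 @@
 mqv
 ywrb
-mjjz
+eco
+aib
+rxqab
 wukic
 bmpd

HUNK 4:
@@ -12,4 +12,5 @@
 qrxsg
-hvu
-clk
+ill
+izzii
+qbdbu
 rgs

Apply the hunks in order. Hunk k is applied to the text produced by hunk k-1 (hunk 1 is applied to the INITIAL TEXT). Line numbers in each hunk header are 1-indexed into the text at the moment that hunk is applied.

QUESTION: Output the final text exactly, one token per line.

Hunk 1: at line 5 remove [wehrq,uwxq,stc] add [dvb,gzj] -> 13 lines: slo mqv ywrb mjjz wukic bmpd dvb gzj ict uxlsi opak clk rgs
Hunk 2: at line 7 remove [ict,uxlsi,opak] add [hffo,qrxsg,hvu] -> 13 lines: slo mqv ywrb mjjz wukic bmpd dvb gzj hffo qrxsg hvu clk rgs
Hunk 3: at line 2 remove [mjjz] add [eco,aib,rxqab] -> 15 lines: slo mqv ywrb eco aib rxqab wukic bmpd dvb gzj hffo qrxsg hvu clk rgs
Hunk 4: at line 12 remove [hvu,clk] add [ill,izzii,qbdbu] -> 16 lines: slo mqv ywrb eco aib rxqab wukic bmpd dvb gzj hffo qrxsg ill izzii qbdbu rgs

Answer: slo
mqv
ywrb
eco
aib
rxqab
wukic
bmpd
dvb
gzj
hffo
qrxsg
ill
izzii
qbdbu
rgs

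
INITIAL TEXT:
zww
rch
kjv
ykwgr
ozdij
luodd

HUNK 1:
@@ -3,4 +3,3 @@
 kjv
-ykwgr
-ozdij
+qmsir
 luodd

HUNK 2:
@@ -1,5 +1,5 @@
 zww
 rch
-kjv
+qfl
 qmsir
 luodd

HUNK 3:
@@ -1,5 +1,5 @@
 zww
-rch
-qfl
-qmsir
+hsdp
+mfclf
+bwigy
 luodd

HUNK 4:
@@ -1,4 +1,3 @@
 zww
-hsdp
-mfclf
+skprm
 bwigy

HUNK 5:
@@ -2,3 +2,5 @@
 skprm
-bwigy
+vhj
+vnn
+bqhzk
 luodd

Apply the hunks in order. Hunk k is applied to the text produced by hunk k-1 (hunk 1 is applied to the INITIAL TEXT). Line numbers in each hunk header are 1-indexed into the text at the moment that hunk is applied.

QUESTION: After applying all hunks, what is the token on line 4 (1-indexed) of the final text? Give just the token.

Hunk 1: at line 3 remove [ykwgr,ozdij] add [qmsir] -> 5 lines: zww rch kjv qmsir luodd
Hunk 2: at line 1 remove [kjv] add [qfl] -> 5 lines: zww rch qfl qmsir luodd
Hunk 3: at line 1 remove [rch,qfl,qmsir] add [hsdp,mfclf,bwigy] -> 5 lines: zww hsdp mfclf bwigy luodd
Hunk 4: at line 1 remove [hsdp,mfclf] add [skprm] -> 4 lines: zww skprm bwigy luodd
Hunk 5: at line 2 remove [bwigy] add [vhj,vnn,bqhzk] -> 6 lines: zww skprm vhj vnn bqhzk luodd
Final line 4: vnn

Answer: vnn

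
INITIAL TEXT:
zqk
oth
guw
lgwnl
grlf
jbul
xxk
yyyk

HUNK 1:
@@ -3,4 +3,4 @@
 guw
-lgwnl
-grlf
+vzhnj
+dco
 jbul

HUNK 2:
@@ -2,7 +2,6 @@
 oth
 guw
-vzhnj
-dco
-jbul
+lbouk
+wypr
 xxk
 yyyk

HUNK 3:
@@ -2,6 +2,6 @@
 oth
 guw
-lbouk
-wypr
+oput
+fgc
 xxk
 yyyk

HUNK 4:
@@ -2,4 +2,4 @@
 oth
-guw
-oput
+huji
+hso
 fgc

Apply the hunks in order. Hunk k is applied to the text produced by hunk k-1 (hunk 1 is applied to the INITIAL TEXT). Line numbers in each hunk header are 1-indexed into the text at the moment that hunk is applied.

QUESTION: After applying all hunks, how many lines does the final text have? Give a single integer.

Hunk 1: at line 3 remove [lgwnl,grlf] add [vzhnj,dco] -> 8 lines: zqk oth guw vzhnj dco jbul xxk yyyk
Hunk 2: at line 2 remove [vzhnj,dco,jbul] add [lbouk,wypr] -> 7 lines: zqk oth guw lbouk wypr xxk yyyk
Hunk 3: at line 2 remove [lbouk,wypr] add [oput,fgc] -> 7 lines: zqk oth guw oput fgc xxk yyyk
Hunk 4: at line 2 remove [guw,oput] add [huji,hso] -> 7 lines: zqk oth huji hso fgc xxk yyyk
Final line count: 7

Answer: 7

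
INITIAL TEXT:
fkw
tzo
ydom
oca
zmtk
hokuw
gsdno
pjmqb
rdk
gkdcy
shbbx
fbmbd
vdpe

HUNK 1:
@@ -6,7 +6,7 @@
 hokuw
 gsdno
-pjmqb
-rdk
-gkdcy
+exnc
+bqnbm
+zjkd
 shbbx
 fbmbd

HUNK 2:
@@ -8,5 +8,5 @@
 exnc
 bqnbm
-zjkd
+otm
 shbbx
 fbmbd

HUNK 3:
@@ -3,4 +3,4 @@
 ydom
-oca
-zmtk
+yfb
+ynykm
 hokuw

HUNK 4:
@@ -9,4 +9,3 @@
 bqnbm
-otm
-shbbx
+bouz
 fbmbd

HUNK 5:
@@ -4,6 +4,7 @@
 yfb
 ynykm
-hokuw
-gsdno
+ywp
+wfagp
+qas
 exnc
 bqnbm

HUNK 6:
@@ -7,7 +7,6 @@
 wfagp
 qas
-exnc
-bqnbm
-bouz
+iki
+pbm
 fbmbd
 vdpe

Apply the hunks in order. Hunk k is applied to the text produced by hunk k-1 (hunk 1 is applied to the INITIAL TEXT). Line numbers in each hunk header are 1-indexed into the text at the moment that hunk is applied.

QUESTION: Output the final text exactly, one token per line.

Hunk 1: at line 6 remove [pjmqb,rdk,gkdcy] add [exnc,bqnbm,zjkd] -> 13 lines: fkw tzo ydom oca zmtk hokuw gsdno exnc bqnbm zjkd shbbx fbmbd vdpe
Hunk 2: at line 8 remove [zjkd] add [otm] -> 13 lines: fkw tzo ydom oca zmtk hokuw gsdno exnc bqnbm otm shbbx fbmbd vdpe
Hunk 3: at line 3 remove [oca,zmtk] add [yfb,ynykm] -> 13 lines: fkw tzo ydom yfb ynykm hokuw gsdno exnc bqnbm otm shbbx fbmbd vdpe
Hunk 4: at line 9 remove [otm,shbbx] add [bouz] -> 12 lines: fkw tzo ydom yfb ynykm hokuw gsdno exnc bqnbm bouz fbmbd vdpe
Hunk 5: at line 4 remove [hokuw,gsdno] add [ywp,wfagp,qas] -> 13 lines: fkw tzo ydom yfb ynykm ywp wfagp qas exnc bqnbm bouz fbmbd vdpe
Hunk 6: at line 7 remove [exnc,bqnbm,bouz] add [iki,pbm] -> 12 lines: fkw tzo ydom yfb ynykm ywp wfagp qas iki pbm fbmbd vdpe

Answer: fkw
tzo
ydom
yfb
ynykm
ywp
wfagp
qas
iki
pbm
fbmbd
vdpe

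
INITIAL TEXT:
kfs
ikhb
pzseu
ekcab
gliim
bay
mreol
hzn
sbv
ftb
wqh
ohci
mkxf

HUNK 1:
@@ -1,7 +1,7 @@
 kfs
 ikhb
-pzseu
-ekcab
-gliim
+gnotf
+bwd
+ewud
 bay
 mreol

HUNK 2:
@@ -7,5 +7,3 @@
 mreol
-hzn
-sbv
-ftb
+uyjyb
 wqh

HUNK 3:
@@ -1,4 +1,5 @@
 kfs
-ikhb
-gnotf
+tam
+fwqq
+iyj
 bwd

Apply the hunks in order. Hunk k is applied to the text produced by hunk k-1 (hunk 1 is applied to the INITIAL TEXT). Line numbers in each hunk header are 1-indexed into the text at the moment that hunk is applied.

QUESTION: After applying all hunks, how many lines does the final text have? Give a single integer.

Hunk 1: at line 1 remove [pzseu,ekcab,gliim] add [gnotf,bwd,ewud] -> 13 lines: kfs ikhb gnotf bwd ewud bay mreol hzn sbv ftb wqh ohci mkxf
Hunk 2: at line 7 remove [hzn,sbv,ftb] add [uyjyb] -> 11 lines: kfs ikhb gnotf bwd ewud bay mreol uyjyb wqh ohci mkxf
Hunk 3: at line 1 remove [ikhb,gnotf] add [tam,fwqq,iyj] -> 12 lines: kfs tam fwqq iyj bwd ewud bay mreol uyjyb wqh ohci mkxf
Final line count: 12

Answer: 12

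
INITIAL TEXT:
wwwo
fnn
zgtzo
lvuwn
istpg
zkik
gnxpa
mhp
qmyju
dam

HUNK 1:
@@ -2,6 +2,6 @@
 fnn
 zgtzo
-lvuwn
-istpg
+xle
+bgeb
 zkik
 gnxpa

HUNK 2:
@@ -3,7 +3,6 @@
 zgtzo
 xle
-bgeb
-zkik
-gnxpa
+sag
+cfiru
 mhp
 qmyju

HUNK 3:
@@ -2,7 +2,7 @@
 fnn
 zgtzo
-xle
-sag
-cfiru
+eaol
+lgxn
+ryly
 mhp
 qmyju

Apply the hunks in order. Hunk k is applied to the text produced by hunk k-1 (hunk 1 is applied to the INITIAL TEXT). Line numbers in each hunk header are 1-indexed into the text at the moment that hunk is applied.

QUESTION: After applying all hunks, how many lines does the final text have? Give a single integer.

Hunk 1: at line 2 remove [lvuwn,istpg] add [xle,bgeb] -> 10 lines: wwwo fnn zgtzo xle bgeb zkik gnxpa mhp qmyju dam
Hunk 2: at line 3 remove [bgeb,zkik,gnxpa] add [sag,cfiru] -> 9 lines: wwwo fnn zgtzo xle sag cfiru mhp qmyju dam
Hunk 3: at line 2 remove [xle,sag,cfiru] add [eaol,lgxn,ryly] -> 9 lines: wwwo fnn zgtzo eaol lgxn ryly mhp qmyju dam
Final line count: 9

Answer: 9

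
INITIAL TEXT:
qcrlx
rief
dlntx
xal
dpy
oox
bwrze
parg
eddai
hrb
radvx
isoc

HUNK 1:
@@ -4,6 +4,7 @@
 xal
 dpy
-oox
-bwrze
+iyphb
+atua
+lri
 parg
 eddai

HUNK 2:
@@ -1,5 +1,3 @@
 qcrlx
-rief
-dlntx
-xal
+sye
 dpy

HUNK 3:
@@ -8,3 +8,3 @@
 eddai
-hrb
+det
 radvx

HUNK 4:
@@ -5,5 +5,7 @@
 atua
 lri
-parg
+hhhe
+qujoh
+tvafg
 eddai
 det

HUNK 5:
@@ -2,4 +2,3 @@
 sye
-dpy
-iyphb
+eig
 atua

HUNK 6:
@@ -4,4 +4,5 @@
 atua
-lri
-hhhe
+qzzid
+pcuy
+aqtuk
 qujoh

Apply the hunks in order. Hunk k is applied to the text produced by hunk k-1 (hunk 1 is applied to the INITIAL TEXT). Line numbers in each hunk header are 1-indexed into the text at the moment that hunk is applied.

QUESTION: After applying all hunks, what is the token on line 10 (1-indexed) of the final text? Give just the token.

Answer: eddai

Derivation:
Hunk 1: at line 4 remove [oox,bwrze] add [iyphb,atua,lri] -> 13 lines: qcrlx rief dlntx xal dpy iyphb atua lri parg eddai hrb radvx isoc
Hunk 2: at line 1 remove [rief,dlntx,xal] add [sye] -> 11 lines: qcrlx sye dpy iyphb atua lri parg eddai hrb radvx isoc
Hunk 3: at line 8 remove [hrb] add [det] -> 11 lines: qcrlx sye dpy iyphb atua lri parg eddai det radvx isoc
Hunk 4: at line 5 remove [parg] add [hhhe,qujoh,tvafg] -> 13 lines: qcrlx sye dpy iyphb atua lri hhhe qujoh tvafg eddai det radvx isoc
Hunk 5: at line 2 remove [dpy,iyphb] add [eig] -> 12 lines: qcrlx sye eig atua lri hhhe qujoh tvafg eddai det radvx isoc
Hunk 6: at line 4 remove [lri,hhhe] add [qzzid,pcuy,aqtuk] -> 13 lines: qcrlx sye eig atua qzzid pcuy aqtuk qujoh tvafg eddai det radvx isoc
Final line 10: eddai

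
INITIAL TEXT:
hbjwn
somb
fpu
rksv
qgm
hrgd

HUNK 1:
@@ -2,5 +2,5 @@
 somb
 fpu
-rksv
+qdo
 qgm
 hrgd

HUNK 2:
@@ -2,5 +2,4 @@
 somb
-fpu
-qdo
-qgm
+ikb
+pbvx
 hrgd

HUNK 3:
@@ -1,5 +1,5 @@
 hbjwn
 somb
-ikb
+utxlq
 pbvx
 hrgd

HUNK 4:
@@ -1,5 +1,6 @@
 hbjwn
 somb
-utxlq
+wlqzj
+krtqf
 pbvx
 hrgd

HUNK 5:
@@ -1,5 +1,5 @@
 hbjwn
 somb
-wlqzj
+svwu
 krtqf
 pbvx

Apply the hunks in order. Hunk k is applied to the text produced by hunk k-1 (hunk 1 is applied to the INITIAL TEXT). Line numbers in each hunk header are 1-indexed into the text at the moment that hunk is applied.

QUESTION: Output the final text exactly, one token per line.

Hunk 1: at line 2 remove [rksv] add [qdo] -> 6 lines: hbjwn somb fpu qdo qgm hrgd
Hunk 2: at line 2 remove [fpu,qdo,qgm] add [ikb,pbvx] -> 5 lines: hbjwn somb ikb pbvx hrgd
Hunk 3: at line 1 remove [ikb] add [utxlq] -> 5 lines: hbjwn somb utxlq pbvx hrgd
Hunk 4: at line 1 remove [utxlq] add [wlqzj,krtqf] -> 6 lines: hbjwn somb wlqzj krtqf pbvx hrgd
Hunk 5: at line 1 remove [wlqzj] add [svwu] -> 6 lines: hbjwn somb svwu krtqf pbvx hrgd

Answer: hbjwn
somb
svwu
krtqf
pbvx
hrgd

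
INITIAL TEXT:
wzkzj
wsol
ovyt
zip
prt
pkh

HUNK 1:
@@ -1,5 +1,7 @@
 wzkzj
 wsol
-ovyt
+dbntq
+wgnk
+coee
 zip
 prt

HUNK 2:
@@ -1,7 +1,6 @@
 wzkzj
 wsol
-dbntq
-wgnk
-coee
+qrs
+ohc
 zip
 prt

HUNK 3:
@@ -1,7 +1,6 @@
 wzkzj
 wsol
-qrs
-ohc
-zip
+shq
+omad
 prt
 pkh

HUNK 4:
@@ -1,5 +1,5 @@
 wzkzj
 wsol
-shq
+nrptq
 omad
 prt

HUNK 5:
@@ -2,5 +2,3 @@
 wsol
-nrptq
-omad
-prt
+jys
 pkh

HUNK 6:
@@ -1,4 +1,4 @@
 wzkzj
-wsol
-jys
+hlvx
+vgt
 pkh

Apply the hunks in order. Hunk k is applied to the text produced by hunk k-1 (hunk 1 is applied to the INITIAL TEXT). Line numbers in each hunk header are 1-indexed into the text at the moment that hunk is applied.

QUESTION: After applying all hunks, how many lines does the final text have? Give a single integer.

Answer: 4

Derivation:
Hunk 1: at line 1 remove [ovyt] add [dbntq,wgnk,coee] -> 8 lines: wzkzj wsol dbntq wgnk coee zip prt pkh
Hunk 2: at line 1 remove [dbntq,wgnk,coee] add [qrs,ohc] -> 7 lines: wzkzj wsol qrs ohc zip prt pkh
Hunk 3: at line 1 remove [qrs,ohc,zip] add [shq,omad] -> 6 lines: wzkzj wsol shq omad prt pkh
Hunk 4: at line 1 remove [shq] add [nrptq] -> 6 lines: wzkzj wsol nrptq omad prt pkh
Hunk 5: at line 2 remove [nrptq,omad,prt] add [jys] -> 4 lines: wzkzj wsol jys pkh
Hunk 6: at line 1 remove [wsol,jys] add [hlvx,vgt] -> 4 lines: wzkzj hlvx vgt pkh
Final line count: 4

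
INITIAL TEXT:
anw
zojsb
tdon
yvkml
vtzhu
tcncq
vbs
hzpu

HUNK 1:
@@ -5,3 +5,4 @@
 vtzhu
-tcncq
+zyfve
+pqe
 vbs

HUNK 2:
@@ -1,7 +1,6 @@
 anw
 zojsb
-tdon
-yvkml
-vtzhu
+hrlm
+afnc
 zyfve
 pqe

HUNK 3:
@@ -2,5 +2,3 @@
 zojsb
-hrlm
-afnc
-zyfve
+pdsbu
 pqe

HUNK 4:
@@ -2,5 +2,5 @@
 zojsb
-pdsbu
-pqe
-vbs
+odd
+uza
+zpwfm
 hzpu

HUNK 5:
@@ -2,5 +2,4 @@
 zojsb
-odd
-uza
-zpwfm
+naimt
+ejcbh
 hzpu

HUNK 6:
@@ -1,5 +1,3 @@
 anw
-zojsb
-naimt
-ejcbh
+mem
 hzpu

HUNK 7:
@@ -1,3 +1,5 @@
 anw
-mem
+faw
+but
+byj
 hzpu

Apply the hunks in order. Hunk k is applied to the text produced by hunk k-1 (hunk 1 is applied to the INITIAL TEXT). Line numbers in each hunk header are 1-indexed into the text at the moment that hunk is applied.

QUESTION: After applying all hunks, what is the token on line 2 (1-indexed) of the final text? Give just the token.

Answer: faw

Derivation:
Hunk 1: at line 5 remove [tcncq] add [zyfve,pqe] -> 9 lines: anw zojsb tdon yvkml vtzhu zyfve pqe vbs hzpu
Hunk 2: at line 1 remove [tdon,yvkml,vtzhu] add [hrlm,afnc] -> 8 lines: anw zojsb hrlm afnc zyfve pqe vbs hzpu
Hunk 3: at line 2 remove [hrlm,afnc,zyfve] add [pdsbu] -> 6 lines: anw zojsb pdsbu pqe vbs hzpu
Hunk 4: at line 2 remove [pdsbu,pqe,vbs] add [odd,uza,zpwfm] -> 6 lines: anw zojsb odd uza zpwfm hzpu
Hunk 5: at line 2 remove [odd,uza,zpwfm] add [naimt,ejcbh] -> 5 lines: anw zojsb naimt ejcbh hzpu
Hunk 6: at line 1 remove [zojsb,naimt,ejcbh] add [mem] -> 3 lines: anw mem hzpu
Hunk 7: at line 1 remove [mem] add [faw,but,byj] -> 5 lines: anw faw but byj hzpu
Final line 2: faw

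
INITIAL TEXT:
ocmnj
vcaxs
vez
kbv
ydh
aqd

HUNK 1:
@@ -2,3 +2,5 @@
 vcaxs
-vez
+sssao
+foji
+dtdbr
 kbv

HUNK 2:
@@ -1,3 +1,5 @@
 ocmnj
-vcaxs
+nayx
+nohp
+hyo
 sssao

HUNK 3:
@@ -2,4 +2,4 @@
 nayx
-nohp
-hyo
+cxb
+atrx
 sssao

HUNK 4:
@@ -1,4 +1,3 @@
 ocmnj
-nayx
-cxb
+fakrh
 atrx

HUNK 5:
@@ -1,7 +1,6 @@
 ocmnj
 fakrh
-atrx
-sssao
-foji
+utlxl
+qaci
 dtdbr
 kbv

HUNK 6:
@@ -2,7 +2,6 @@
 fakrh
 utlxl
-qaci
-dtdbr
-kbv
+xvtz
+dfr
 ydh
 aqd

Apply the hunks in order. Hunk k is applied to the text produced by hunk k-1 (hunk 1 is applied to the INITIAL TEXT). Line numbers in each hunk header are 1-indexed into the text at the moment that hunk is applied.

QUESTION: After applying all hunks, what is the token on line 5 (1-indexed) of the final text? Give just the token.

Hunk 1: at line 2 remove [vez] add [sssao,foji,dtdbr] -> 8 lines: ocmnj vcaxs sssao foji dtdbr kbv ydh aqd
Hunk 2: at line 1 remove [vcaxs] add [nayx,nohp,hyo] -> 10 lines: ocmnj nayx nohp hyo sssao foji dtdbr kbv ydh aqd
Hunk 3: at line 2 remove [nohp,hyo] add [cxb,atrx] -> 10 lines: ocmnj nayx cxb atrx sssao foji dtdbr kbv ydh aqd
Hunk 4: at line 1 remove [nayx,cxb] add [fakrh] -> 9 lines: ocmnj fakrh atrx sssao foji dtdbr kbv ydh aqd
Hunk 5: at line 1 remove [atrx,sssao,foji] add [utlxl,qaci] -> 8 lines: ocmnj fakrh utlxl qaci dtdbr kbv ydh aqd
Hunk 6: at line 2 remove [qaci,dtdbr,kbv] add [xvtz,dfr] -> 7 lines: ocmnj fakrh utlxl xvtz dfr ydh aqd
Final line 5: dfr

Answer: dfr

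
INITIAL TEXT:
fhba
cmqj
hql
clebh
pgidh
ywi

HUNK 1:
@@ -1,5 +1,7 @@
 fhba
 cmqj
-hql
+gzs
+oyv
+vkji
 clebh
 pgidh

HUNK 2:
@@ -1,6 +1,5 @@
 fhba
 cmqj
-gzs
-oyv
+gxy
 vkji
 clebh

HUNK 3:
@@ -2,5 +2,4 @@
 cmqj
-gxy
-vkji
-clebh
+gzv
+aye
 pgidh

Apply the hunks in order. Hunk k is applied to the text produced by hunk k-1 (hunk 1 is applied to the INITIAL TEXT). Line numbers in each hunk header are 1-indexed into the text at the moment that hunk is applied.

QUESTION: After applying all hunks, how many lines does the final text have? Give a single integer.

Answer: 6

Derivation:
Hunk 1: at line 1 remove [hql] add [gzs,oyv,vkji] -> 8 lines: fhba cmqj gzs oyv vkji clebh pgidh ywi
Hunk 2: at line 1 remove [gzs,oyv] add [gxy] -> 7 lines: fhba cmqj gxy vkji clebh pgidh ywi
Hunk 3: at line 2 remove [gxy,vkji,clebh] add [gzv,aye] -> 6 lines: fhba cmqj gzv aye pgidh ywi
Final line count: 6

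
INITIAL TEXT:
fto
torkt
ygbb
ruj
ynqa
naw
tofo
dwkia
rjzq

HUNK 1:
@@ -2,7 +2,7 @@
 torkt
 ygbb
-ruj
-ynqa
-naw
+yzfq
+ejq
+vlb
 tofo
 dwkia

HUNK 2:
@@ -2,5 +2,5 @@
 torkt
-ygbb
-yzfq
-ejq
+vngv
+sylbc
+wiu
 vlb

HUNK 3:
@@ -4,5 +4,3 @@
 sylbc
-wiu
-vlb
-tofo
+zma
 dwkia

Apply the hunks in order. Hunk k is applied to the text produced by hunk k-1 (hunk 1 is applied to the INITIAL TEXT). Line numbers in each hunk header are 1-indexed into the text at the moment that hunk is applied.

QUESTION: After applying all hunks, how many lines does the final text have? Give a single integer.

Answer: 7

Derivation:
Hunk 1: at line 2 remove [ruj,ynqa,naw] add [yzfq,ejq,vlb] -> 9 lines: fto torkt ygbb yzfq ejq vlb tofo dwkia rjzq
Hunk 2: at line 2 remove [ygbb,yzfq,ejq] add [vngv,sylbc,wiu] -> 9 lines: fto torkt vngv sylbc wiu vlb tofo dwkia rjzq
Hunk 3: at line 4 remove [wiu,vlb,tofo] add [zma] -> 7 lines: fto torkt vngv sylbc zma dwkia rjzq
Final line count: 7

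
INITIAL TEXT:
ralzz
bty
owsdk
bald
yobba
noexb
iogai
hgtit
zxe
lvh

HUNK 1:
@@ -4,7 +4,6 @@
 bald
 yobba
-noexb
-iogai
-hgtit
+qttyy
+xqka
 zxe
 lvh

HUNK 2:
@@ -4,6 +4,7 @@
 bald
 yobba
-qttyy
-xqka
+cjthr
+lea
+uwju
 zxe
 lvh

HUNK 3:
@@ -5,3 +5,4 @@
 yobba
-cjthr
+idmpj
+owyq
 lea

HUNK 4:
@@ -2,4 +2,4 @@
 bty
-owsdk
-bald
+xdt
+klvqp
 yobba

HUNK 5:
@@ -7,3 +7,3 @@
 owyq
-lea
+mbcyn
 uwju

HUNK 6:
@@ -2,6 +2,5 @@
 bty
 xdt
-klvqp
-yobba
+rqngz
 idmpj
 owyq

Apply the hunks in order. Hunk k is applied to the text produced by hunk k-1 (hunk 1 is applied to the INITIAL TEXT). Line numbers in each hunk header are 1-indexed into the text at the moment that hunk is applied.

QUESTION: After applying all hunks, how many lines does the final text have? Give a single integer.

Answer: 10

Derivation:
Hunk 1: at line 4 remove [noexb,iogai,hgtit] add [qttyy,xqka] -> 9 lines: ralzz bty owsdk bald yobba qttyy xqka zxe lvh
Hunk 2: at line 4 remove [qttyy,xqka] add [cjthr,lea,uwju] -> 10 lines: ralzz bty owsdk bald yobba cjthr lea uwju zxe lvh
Hunk 3: at line 5 remove [cjthr] add [idmpj,owyq] -> 11 lines: ralzz bty owsdk bald yobba idmpj owyq lea uwju zxe lvh
Hunk 4: at line 2 remove [owsdk,bald] add [xdt,klvqp] -> 11 lines: ralzz bty xdt klvqp yobba idmpj owyq lea uwju zxe lvh
Hunk 5: at line 7 remove [lea] add [mbcyn] -> 11 lines: ralzz bty xdt klvqp yobba idmpj owyq mbcyn uwju zxe lvh
Hunk 6: at line 2 remove [klvqp,yobba] add [rqngz] -> 10 lines: ralzz bty xdt rqngz idmpj owyq mbcyn uwju zxe lvh
Final line count: 10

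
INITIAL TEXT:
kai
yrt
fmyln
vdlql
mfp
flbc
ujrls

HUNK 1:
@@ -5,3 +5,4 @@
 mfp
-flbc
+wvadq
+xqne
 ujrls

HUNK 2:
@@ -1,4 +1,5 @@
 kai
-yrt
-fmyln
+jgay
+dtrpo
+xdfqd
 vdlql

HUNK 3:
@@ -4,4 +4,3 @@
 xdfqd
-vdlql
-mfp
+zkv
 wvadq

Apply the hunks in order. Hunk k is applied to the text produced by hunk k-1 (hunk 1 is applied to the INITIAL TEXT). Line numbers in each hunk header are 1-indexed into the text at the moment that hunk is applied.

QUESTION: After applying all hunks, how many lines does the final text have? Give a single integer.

Answer: 8

Derivation:
Hunk 1: at line 5 remove [flbc] add [wvadq,xqne] -> 8 lines: kai yrt fmyln vdlql mfp wvadq xqne ujrls
Hunk 2: at line 1 remove [yrt,fmyln] add [jgay,dtrpo,xdfqd] -> 9 lines: kai jgay dtrpo xdfqd vdlql mfp wvadq xqne ujrls
Hunk 3: at line 4 remove [vdlql,mfp] add [zkv] -> 8 lines: kai jgay dtrpo xdfqd zkv wvadq xqne ujrls
Final line count: 8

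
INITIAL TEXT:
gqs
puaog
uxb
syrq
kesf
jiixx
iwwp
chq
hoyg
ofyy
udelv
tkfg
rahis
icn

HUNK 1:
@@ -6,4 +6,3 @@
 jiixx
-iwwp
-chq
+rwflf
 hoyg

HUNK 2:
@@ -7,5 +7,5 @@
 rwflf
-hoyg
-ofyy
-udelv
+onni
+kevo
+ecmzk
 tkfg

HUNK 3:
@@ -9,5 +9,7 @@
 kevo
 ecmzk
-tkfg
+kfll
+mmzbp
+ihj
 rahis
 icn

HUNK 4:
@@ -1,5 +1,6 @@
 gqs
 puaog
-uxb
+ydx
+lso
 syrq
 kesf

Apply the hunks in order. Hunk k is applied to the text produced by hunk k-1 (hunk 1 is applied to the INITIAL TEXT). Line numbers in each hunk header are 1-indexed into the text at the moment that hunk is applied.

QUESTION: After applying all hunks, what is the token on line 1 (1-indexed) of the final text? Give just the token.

Hunk 1: at line 6 remove [iwwp,chq] add [rwflf] -> 13 lines: gqs puaog uxb syrq kesf jiixx rwflf hoyg ofyy udelv tkfg rahis icn
Hunk 2: at line 7 remove [hoyg,ofyy,udelv] add [onni,kevo,ecmzk] -> 13 lines: gqs puaog uxb syrq kesf jiixx rwflf onni kevo ecmzk tkfg rahis icn
Hunk 3: at line 9 remove [tkfg] add [kfll,mmzbp,ihj] -> 15 lines: gqs puaog uxb syrq kesf jiixx rwflf onni kevo ecmzk kfll mmzbp ihj rahis icn
Hunk 4: at line 1 remove [uxb] add [ydx,lso] -> 16 lines: gqs puaog ydx lso syrq kesf jiixx rwflf onni kevo ecmzk kfll mmzbp ihj rahis icn
Final line 1: gqs

Answer: gqs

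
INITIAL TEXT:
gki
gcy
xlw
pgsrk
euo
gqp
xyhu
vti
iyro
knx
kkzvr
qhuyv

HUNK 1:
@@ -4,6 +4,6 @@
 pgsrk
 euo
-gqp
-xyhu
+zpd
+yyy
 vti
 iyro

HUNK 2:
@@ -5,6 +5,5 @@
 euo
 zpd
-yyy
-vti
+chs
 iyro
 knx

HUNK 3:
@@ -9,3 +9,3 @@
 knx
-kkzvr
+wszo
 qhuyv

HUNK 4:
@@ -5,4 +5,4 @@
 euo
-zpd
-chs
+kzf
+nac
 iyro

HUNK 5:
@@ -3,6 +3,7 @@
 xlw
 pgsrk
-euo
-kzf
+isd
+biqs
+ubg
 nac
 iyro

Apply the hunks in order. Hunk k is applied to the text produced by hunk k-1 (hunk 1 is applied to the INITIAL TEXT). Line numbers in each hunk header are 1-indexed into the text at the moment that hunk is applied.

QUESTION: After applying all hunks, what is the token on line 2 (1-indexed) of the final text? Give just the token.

Hunk 1: at line 4 remove [gqp,xyhu] add [zpd,yyy] -> 12 lines: gki gcy xlw pgsrk euo zpd yyy vti iyro knx kkzvr qhuyv
Hunk 2: at line 5 remove [yyy,vti] add [chs] -> 11 lines: gki gcy xlw pgsrk euo zpd chs iyro knx kkzvr qhuyv
Hunk 3: at line 9 remove [kkzvr] add [wszo] -> 11 lines: gki gcy xlw pgsrk euo zpd chs iyro knx wszo qhuyv
Hunk 4: at line 5 remove [zpd,chs] add [kzf,nac] -> 11 lines: gki gcy xlw pgsrk euo kzf nac iyro knx wszo qhuyv
Hunk 5: at line 3 remove [euo,kzf] add [isd,biqs,ubg] -> 12 lines: gki gcy xlw pgsrk isd biqs ubg nac iyro knx wszo qhuyv
Final line 2: gcy

Answer: gcy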